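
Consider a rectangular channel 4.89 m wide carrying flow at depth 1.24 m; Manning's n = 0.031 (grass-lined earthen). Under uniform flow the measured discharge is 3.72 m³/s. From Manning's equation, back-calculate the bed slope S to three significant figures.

A = b·y = 4.89 × 1.24 = 6.064 m²
P = b + 2y = 4.89 + 2×1.24 = 7.370 m
R = A/P = 6.064/7.370 = 0.8227 m
S = (Q·n / (1·A·R^(2/3)))² = (3.72×0.031 / (1×6.064×0.8780))² = 0.0004692

0.000469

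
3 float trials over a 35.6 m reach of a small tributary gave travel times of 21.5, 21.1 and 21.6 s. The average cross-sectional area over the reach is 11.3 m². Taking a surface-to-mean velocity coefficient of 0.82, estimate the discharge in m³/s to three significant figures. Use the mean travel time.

15.4 m³/s

t̄ = (21.5 + 21.1 + 21.6) / 3 = 21.4 s
v_surface = L / t̄ = 35.6 / 21.4 = 1.664 m/s
v_mean = 0.82 × 1.664 = 1.364 m/s
Q = A × v_mean = 11.3 × 1.364 = 15.41 m³/s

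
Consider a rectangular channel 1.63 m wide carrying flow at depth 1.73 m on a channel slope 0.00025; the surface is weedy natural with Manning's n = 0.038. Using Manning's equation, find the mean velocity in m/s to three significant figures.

A = b·y = 1.63 × 1.73 = 2.820 m²
P = b + 2y = 1.63 + 2×1.73 = 5.090 m
R = A/P = 2.820/5.090 = 0.5540 m
Q = (1/n)·A·R^(2/3)·S^(1/2) = (1/0.038) × 2.820 × 0.5540^(2/3) × 0.00025^(1/2) = 0.7915 m³/s
V = Q/A = 0.7915/2.820 = 0.2807 m/s

0.281 m/s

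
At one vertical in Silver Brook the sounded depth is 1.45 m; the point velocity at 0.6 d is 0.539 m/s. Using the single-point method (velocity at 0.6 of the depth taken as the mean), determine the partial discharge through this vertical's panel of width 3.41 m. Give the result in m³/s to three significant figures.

2.67 m³/s

v̄ = v₀.₆ = 0.539 m/s
q = v̄ × d × w = 0.5390 × 1.45 × 3.41 = 2.665 m³/s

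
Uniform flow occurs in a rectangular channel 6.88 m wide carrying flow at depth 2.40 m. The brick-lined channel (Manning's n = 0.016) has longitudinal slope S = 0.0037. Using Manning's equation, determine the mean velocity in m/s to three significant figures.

A = b·y = 6.88 × 2.40 = 16.51 m²
P = b + 2y = 6.88 + 2×2.40 = 11.68 m
R = A/P = 16.51/11.68 = 1.414 m
Q = (1/n)·A·R^(2/3)·S^(1/2) = (1/0.016) × 16.51 × 1.414^(2/3) × 0.0037^(1/2) = 79.07 m³/s
V = Q/A = 79.07/16.51 = 4.789 m/s

4.79 m/s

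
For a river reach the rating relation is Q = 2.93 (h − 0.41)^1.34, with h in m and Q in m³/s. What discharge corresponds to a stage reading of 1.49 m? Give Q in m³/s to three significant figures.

Q = 2.93 × (1.49 − 0.41)^1.34 = 2.93 × 1.08^1.34 = 3.248 m³/s

3.25 m³/s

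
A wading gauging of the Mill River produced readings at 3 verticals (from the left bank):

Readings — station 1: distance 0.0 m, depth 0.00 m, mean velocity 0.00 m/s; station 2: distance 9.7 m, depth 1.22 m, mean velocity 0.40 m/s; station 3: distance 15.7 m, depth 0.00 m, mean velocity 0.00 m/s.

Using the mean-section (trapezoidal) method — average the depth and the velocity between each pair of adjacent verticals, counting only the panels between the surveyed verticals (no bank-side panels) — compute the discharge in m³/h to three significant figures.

Panel 1-2: Δb = 9.7 m, d̄ = (0.00+1.22)/2 = 0.61, v̄ = (0.00+0.40)/2 = 0.2 → q = 9.7×0.61×0.2 = 1.183 m³/s
Panel 2-3: Δb = 6 m, d̄ = (1.22+0.00)/2 = 0.61, v̄ = (0.40+0.00)/2 = 0.2 → q = 6×0.61×0.2 = 0.7320 m³/s
Q = Σ q = 1.915 m³/s
= 1.915 × 3600 = 6895 m³/h

6900 m³/h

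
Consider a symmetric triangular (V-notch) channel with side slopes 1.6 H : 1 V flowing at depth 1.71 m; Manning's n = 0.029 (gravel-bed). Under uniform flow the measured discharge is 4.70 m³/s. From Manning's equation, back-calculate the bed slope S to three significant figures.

A = z·y² = 1.6×1.71² = 4.679 m²
P = 2y√(1+z²) = 2×1.71×√(1+1.6²) = 6.453 m
R = A/P = 4.679/6.453 = 0.7250 m
S = (Q·n / (1·A·R^(2/3)))² = (4.70×0.029 / (1×4.679×0.8071))² = 0.001303

0.00130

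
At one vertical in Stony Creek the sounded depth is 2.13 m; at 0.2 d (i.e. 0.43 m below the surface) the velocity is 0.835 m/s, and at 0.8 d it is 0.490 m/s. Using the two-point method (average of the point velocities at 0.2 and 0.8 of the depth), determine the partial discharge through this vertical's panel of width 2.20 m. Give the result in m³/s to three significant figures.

v̄ = (0.835 + 0.490) / 2 = 0.6625 m/s
q = v̄ × d × w = 0.6625 × 2.13 × 2.20 = 3.104 m³/s

3.10 m³/s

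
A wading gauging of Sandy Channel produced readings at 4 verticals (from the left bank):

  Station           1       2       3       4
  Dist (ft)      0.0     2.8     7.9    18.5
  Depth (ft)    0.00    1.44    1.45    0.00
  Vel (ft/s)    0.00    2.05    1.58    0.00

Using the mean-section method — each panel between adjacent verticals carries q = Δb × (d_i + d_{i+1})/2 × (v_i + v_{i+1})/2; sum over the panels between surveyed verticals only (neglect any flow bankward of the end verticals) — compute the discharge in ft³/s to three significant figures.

21.5 ft³/s

Panel 1-2: Δb = 2.8 ft, d̄ = (0.00+1.44)/2 = 0.72, v̄ = (0.00+2.05)/2 = 1.025 → q = 2.8×0.72×1.025 = 2.066 ft³/s
Panel 2-3: Δb = 5.1 ft, d̄ = (1.44+1.45)/2 = 1.445, v̄ = (2.05+1.58)/2 = 1.815 → q = 5.1×1.445×1.815 = 13.38 ft³/s
Panel 3-4: Δb = 10.6 ft, d̄ = (1.45+0.00)/2 = 0.725, v̄ = (1.58+0.00)/2 = 0.79 → q = 10.6×0.725×0.79 = 6.071 ft³/s
Q = Σ q = 21.51 ft³/s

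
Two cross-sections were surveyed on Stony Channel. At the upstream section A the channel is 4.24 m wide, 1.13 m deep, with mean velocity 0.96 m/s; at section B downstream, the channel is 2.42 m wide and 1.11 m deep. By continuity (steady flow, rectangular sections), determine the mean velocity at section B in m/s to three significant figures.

Q = A₁V₁ = (4.24×1.13) × 0.96 = 4.600 m³/s
A₂ = 2.42 × 1.11 = 2.686 m²
V₂ = Q/A₂ = 4.600/2.686 = 1.712 m/s

1.71 m/s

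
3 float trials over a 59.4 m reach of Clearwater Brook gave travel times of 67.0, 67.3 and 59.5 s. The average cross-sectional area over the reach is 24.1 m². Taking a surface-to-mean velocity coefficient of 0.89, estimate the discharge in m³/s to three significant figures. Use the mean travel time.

19.7 m³/s

t̄ = (67.0 + 67.3 + 59.5) / 3 = 64.6 s
v_surface = L / t̄ = 59.4 / 64.6 = 0.9195 m/s
v_mean = 0.89 × 0.9195 = 0.8184 m/s
Q = A × v_mean = 24.1 × 0.8184 = 19.72 m³/s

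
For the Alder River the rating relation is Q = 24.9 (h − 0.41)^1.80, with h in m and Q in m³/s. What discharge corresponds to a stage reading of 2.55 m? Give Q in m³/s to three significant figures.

Q = 24.9 × (2.55 − 0.41)^1.80 = 24.9 × 2.14^1.80 = 97.94 m³/s

97.9 m³/s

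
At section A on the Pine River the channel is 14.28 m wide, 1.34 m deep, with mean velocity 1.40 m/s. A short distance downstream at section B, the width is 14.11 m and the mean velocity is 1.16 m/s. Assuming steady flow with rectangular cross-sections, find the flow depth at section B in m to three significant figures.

Q = A₁V₁ = (14.28×1.34) × 1.40 = 26.79 m³/s
d₂ = Q/(b₂ V₂) = 26.79/(14.11×1.16) = 1.637 m

1.64 m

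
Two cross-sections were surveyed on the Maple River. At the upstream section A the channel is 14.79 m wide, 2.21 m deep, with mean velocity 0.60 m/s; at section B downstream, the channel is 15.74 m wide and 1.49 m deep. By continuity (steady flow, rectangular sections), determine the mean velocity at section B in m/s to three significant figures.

Q = A₁V₁ = (14.79×2.21) × 0.60 = 19.61 m³/s
A₂ = 15.74 × 1.49 = 23.45 m²
V₂ = Q/A₂ = 19.61/23.45 = 0.8362 m/s

0.836 m/s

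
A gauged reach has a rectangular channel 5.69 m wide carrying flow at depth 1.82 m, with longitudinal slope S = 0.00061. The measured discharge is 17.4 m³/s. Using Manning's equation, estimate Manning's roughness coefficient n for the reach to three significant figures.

A = b·y = 5.69 × 1.82 = 10.36 m²
P = b + 2y = 5.69 + 2×1.82 = 9.330 m
R = A/P = 10.36/9.330 = 1.110 m
n = (1/Q)·A·R^(2/3)·S^(1/2) = (1/17.4) × 10.36 × 1.072 × 0.02470 = 0.01576

0.0158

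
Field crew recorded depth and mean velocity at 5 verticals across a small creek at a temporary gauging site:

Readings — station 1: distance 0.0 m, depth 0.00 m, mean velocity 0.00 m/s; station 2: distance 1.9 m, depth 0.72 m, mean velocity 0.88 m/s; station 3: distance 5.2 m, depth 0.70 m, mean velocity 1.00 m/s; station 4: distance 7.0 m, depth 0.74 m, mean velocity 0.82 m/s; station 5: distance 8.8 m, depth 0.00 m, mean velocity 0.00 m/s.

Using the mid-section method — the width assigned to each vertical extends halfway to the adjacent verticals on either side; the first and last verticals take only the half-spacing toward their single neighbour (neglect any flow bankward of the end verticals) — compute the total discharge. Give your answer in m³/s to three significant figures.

4.52 m³/s

w_2 = (5.2 − 0.0)/2 = 2.6 m; q_2 = 0.88 × 0.72 × 2.6 = 1.647 m³/s
w_3 = (7.0 − 1.9)/2 = 2.55 m; q_3 = 1.00 × 0.70 × 2.55 = 1.785 m³/s
w_4 = (8.8 − 5.2)/2 = 1.8 m; q_4 = 0.82 × 0.74 × 1.8 = 1.092 m³/s
Stations 1, 5 contribute zero (depth or velocity is 0).
Q = Σ qᵢ = 4.525 m³/s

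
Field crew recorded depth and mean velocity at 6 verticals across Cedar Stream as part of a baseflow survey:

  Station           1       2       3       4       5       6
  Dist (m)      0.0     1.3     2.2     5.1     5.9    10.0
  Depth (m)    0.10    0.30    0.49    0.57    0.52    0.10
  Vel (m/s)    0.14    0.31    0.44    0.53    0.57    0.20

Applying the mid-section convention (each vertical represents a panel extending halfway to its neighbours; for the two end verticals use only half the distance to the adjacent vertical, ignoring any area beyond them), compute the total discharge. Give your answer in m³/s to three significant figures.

1.85 m³/s

w_1 = (1.3 − 0.0)/2 = 0.65 m; q_1 = 0.14 × 0.10 × 0.65 = 0.009100 m³/s
w_2 = (2.2 − 0.0)/2 = 1.1 m; q_2 = 0.31 × 0.30 × 1.1 = 0.1023 m³/s
w_3 = (5.1 − 1.3)/2 = 1.9 m; q_3 = 0.44 × 0.49 × 1.9 = 0.4096 m³/s
w_4 = (5.9 − 2.2)/2 = 1.85 m; q_4 = 0.53 × 0.57 × 1.85 = 0.5589 m³/s
w_5 = (10.0 − 5.1)/2 = 2.45 m; q_5 = 0.57 × 0.52 × 2.45 = 0.7262 m³/s
w_6 = (10.0 − 5.9)/2 = 2.05 m; q_6 = 0.20 × 0.10 × 2.05 = 0.04100 m³/s
Q = Σ qᵢ = 1.847 m³/s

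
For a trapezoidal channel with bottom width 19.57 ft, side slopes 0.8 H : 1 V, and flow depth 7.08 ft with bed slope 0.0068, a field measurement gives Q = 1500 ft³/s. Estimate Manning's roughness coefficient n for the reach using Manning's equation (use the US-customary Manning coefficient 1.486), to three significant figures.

0.0412

A = (b + z·y)·y = (19.57 + 0.8×7.08)×7.08 = 178.7 ft²
P = b + 2y√(1+z²) = 19.57 + 2×7.08×√(1+0.8²) = 37.70 ft
R = A/P = 178.7/37.70 = 4.738 ft
n = (1.486/Q)·A·R^(2/3)·S^(1/2) = (1.486/1500) × 178.7 × 2.821 × 0.08246 = 0.04117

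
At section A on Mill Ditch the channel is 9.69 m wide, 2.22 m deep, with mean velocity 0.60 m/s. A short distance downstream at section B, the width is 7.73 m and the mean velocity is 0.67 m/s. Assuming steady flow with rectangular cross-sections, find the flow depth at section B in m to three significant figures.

Q = A₁V₁ = (9.69×2.22) × 0.60 = 12.91 m³/s
d₂ = Q/(b₂ V₂) = 12.91/(7.73×0.67) = 2.492 m

2.49 m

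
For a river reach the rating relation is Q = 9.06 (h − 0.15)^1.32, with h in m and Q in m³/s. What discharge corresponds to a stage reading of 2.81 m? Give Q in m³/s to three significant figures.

Q = 9.06 × (2.81 − 0.15)^1.32 = 9.06 × 2.66^1.32 = 32.96 m³/s

33.0 m³/s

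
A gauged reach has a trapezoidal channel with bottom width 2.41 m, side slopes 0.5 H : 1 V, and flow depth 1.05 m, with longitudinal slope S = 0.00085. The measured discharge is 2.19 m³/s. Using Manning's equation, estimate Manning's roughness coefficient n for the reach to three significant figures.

A = (b + z·y)·y = (2.41 + 0.5×1.05)×1.05 = 3.082 m²
P = b + 2y√(1+z²) = 2.41 + 2×1.05×√(1+0.5²) = 4.758 m
R = A/P = 3.082/4.758 = 0.6477 m
n = (1/Q)·A·R^(2/3)·S^(1/2) = (1/2.19) × 3.082 × 0.7486 × 0.02915 = 0.03071

0.0307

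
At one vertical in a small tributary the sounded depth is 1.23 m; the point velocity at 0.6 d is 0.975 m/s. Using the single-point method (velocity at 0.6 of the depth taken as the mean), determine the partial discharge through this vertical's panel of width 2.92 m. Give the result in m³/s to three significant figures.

3.50 m³/s

v̄ = v₀.₆ = 0.975 m/s
q = v̄ × d × w = 0.9750 × 1.23 × 2.92 = 3.502 m³/s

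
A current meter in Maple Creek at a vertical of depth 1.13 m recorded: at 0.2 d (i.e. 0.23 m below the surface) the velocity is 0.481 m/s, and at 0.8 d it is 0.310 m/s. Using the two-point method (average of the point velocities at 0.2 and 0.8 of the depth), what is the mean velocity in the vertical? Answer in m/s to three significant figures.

0.396 m/s

v̄ = (0.481 + 0.310) / 2 = 0.3955 m/s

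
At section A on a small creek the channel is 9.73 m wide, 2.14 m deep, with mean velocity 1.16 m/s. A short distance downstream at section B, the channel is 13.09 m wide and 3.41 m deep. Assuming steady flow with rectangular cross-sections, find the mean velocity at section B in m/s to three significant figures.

0.541 m/s

Q = A₁V₁ = (9.73×2.14) × 1.16 = 24.15 m³/s
A₂ = 13.09 × 3.41 = 44.64 m²
V₂ = Q/A₂ = 24.15/44.64 = 0.5411 m/s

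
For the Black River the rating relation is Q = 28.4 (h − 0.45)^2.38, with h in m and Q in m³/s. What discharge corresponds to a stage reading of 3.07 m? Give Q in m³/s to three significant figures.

281 m³/s

Q = 28.4 × (3.07 − 0.45)^2.38 = 28.4 × 2.62^2.38 = 281.1 m³/s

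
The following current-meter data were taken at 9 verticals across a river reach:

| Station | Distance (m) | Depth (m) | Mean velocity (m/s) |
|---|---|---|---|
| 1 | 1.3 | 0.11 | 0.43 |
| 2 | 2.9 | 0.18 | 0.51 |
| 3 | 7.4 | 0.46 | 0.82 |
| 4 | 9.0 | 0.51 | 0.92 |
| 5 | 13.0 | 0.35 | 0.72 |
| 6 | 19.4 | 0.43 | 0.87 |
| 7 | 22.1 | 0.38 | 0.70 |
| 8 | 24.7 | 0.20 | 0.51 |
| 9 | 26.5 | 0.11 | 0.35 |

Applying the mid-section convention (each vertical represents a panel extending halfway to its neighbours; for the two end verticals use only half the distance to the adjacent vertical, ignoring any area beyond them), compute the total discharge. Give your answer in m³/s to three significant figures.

w_1 = (2.9 − 1.3)/2 = 0.8 m; q_1 = 0.43 × 0.11 × 0.8 = 0.03784 m³/s
w_2 = (7.4 − 1.3)/2 = 3.05 m; q_2 = 0.51 × 0.18 × 3.05 = 0.2800 m³/s
w_3 = (9.0 − 2.9)/2 = 3.05 m; q_3 = 0.82 × 0.46 × 3.05 = 1.150 m³/s
w_4 = (13.0 − 7.4)/2 = 2.8 m; q_4 = 0.92 × 0.51 × 2.8 = 1.314 m³/s
w_5 = (19.4 − 9.0)/2 = 5.2 m; q_5 = 0.72 × 0.35 × 5.2 = 1.310 m³/s
w_6 = (22.1 − 13.0)/2 = 4.55 m; q_6 = 0.87 × 0.43 × 4.55 = 1.702 m³/s
w_7 = (24.7 − 19.4)/2 = 2.65 m; q_7 = 0.70 × 0.38 × 2.65 = 0.7049 m³/s
w_8 = (26.5 − 22.1)/2 = 2.2 m; q_8 = 0.51 × 0.20 × 2.2 = 0.2244 m³/s
w_9 = (26.5 − 24.7)/2 = 0.9 m; q_9 = 0.35 × 0.11 × 0.9 = 0.03465 m³/s
Q = Σ qᵢ = 6.759 m³/s

6.76 m³/s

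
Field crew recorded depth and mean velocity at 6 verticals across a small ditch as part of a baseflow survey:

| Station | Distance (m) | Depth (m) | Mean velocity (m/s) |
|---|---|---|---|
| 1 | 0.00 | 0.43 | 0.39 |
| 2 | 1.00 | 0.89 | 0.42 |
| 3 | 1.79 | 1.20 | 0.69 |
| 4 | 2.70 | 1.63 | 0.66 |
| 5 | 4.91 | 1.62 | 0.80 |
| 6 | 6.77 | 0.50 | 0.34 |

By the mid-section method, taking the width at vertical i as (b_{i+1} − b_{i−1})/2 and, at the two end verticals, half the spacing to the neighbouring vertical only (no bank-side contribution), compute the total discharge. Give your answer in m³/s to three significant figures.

5.60 m³/s

w_1 = (1.00 − 0.00)/2 = 0.5 m; q_1 = 0.39 × 0.43 × 0.5 = 0.08385 m³/s
w_2 = (1.79 − 0.00)/2 = 0.895 m; q_2 = 0.42 × 0.89 × 0.895 = 0.3346 m³/s
w_3 = (2.70 − 1.00)/2 = 0.85 m; q_3 = 0.69 × 1.20 × 0.85 = 0.7038 m³/s
w_4 = (4.91 − 1.79)/2 = 1.56 m; q_4 = 0.66 × 1.63 × 1.56 = 1.678 m³/s
w_5 = (6.77 − 2.70)/2 = 2.035 m; q_5 = 0.80 × 1.62 × 2.035 = 2.637 m³/s
w_6 = (6.77 − 4.91)/2 = 0.93 m; q_6 = 0.34 × 0.50 × 0.93 = 0.1581 m³/s
Q = Σ qᵢ = 5.596 m³/s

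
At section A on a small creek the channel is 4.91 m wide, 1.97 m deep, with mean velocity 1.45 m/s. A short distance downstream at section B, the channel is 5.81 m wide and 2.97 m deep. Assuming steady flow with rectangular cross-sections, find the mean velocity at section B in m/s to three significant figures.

0.813 m/s

Q = A₁V₁ = (4.91×1.97) × 1.45 = 14.03 m³/s
A₂ = 5.81 × 2.97 = 17.26 m²
V₂ = Q/A₂ = 14.03/17.26 = 0.8128 m/s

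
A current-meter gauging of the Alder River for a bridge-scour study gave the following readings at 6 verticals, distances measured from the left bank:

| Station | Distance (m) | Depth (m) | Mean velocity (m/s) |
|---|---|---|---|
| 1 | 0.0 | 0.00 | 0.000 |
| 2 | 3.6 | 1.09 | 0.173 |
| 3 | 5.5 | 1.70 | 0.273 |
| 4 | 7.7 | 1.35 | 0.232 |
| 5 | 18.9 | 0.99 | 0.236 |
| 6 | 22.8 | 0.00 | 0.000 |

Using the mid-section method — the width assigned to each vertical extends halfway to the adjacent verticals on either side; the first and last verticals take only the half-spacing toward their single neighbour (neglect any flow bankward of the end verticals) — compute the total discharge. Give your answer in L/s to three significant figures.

5330 L/s

w_2 = (5.5 − 0.0)/2 = 2.75 m; q_2 = 0.173 × 1.09 × 2.75 = 0.5186 m³/s
w_3 = (7.7 − 3.6)/2 = 2.05 m; q_3 = 0.273 × 1.70 × 2.05 = 0.9514 m³/s
w_4 = (18.9 − 5.5)/2 = 6.7 m; q_4 = 0.232 × 1.35 × 6.7 = 2.098 m³/s
w_5 = (22.8 − 7.7)/2 = 7.55 m; q_5 = 0.236 × 0.99 × 7.55 = 1.764 m³/s
Stations 1, 6 contribute zero (depth or velocity is 0).
Q = Σ qᵢ = 5.332 m³/s
= 5.332 × 1000 = 5332 L/s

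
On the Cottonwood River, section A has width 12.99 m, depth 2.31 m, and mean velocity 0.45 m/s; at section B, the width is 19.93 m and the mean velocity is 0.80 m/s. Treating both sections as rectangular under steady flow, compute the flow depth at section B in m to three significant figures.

0.847 m

Q = A₁V₁ = (12.99×2.31) × 0.45 = 13.50 m³/s
d₂ = Q/(b₂ V₂) = 13.50/(19.93×0.80) = 0.8469 m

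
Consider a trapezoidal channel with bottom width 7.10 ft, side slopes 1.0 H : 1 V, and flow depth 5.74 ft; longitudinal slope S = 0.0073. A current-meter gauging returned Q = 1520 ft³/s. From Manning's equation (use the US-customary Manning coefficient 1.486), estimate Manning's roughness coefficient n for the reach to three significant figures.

A = (b + z·y)·y = (7.10 + 1.0×5.74)×5.74 = 73.70 ft²
P = b + 2y√(1+z²) = 7.10 + 2×5.74×√(1+1.0²) = 23.34 ft
R = A/P = 73.70/23.34 = 3.158 ft
n = (1.486/Q)·A·R^(2/3)·S^(1/2) = (1.486/1520) × 73.70 × 2.153 × 0.08544 = 0.01325

0.0133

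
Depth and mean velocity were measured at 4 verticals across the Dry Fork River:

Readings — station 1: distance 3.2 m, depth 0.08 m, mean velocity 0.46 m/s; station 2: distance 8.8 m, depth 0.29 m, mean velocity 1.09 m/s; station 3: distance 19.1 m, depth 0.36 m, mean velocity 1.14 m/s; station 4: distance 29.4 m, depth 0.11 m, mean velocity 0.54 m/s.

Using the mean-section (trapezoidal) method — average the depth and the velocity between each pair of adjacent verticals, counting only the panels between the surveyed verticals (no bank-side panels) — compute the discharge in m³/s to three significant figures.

Panel 1-2: Δb = 5.6 m, d̄ = (0.08+0.29)/2 = 0.185, v̄ = (0.46+1.09)/2 = 0.775 → q = 5.6×0.185×0.775 = 0.8029 m³/s
Panel 2-3: Δb = 10.3 m, d̄ = (0.29+0.36)/2 = 0.325, v̄ = (1.09+1.14)/2 = 1.115 → q = 10.3×0.325×1.115 = 3.732 m³/s
Panel 3-4: Δb = 10.3 m, d̄ = (0.36+0.11)/2 = 0.235, v̄ = (1.14+0.54)/2 = 0.84 → q = 10.3×0.235×0.84 = 2.033 m³/s
Q = Σ q = 6.569 m³/s

6.57 m³/s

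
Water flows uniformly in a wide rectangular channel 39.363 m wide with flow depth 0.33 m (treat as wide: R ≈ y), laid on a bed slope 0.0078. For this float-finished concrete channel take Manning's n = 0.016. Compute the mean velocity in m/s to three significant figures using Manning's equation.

A = b·y = 39.363 × 0.33 = 12.99 m²
Wide channel: R ≈ y = 0.33 m
Q = (1/n)·A·R^(2/3)·S^(1/2) = (1/0.016) × 12.99 × 0.3300^(2/3) × 0.0078^(1/2) = 34.24 m³/s
V = Q/A = 34.24/12.99 = 2.636 m/s

2.64 m/s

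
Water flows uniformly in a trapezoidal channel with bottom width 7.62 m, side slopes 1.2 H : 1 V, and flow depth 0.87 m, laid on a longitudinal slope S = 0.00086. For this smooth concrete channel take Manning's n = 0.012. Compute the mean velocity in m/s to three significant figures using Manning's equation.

1.98 m/s

A = (b + z·y)·y = (7.62 + 1.2×0.87)×0.87 = 7.538 m²
P = b + 2y√(1+z²) = 7.62 + 2×0.87×√(1+1.2²) = 10.34 m
R = A/P = 7.538/10.34 = 0.7291 m
Q = (1/n)·A·R^(2/3)·S^(1/2) = (1/0.012) × 7.538 × 0.7291^(2/3) × 0.00086^(1/2) = 14.92 m³/s
V = Q/A = 14.92/7.538 = 1.980 m/s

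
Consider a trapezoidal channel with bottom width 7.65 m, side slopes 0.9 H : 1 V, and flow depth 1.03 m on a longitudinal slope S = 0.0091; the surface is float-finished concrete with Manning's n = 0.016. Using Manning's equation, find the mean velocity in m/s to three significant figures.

5.34 m/s

A = (b + z·y)·y = (7.65 + 0.9×1.03)×1.03 = 8.834 m²
P = b + 2y√(1+z²) = 7.65 + 2×1.03×√(1+0.9²) = 10.42 m
R = A/P = 8.834/10.42 = 0.8477 m
Q = (1/n)·A·R^(2/3)·S^(1/2) = (1/0.016) × 8.834 × 0.8477^(2/3) × 0.0091^(1/2) = 47.18 m³/s
V = Q/A = 47.18/8.834 = 5.340 m/s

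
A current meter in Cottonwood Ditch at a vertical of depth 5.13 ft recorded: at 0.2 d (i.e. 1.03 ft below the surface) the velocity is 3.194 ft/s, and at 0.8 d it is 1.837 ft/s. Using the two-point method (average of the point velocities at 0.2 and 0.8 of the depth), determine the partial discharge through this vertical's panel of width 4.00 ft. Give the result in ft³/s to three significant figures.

v̄ = (3.194 + 1.837) / 2 = 2.516 ft/s
q = v̄ × d × w = 2.516 × 5.13 × 4.00 = 51.62 ft³/s

51.6 ft³/s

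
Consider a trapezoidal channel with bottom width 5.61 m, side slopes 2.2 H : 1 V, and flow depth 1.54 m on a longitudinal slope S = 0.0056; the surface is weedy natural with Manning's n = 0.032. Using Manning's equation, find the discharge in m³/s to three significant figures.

33.7 m³/s

A = (b + z·y)·y = (5.61 + 2.2×1.54)×1.54 = 13.86 m²
P = b + 2y√(1+z²) = 5.61 + 2×1.54×√(1+2.2²) = 13.05 m
R = A/P = 13.86/13.05 = 1.062 m
Q = (1/n)·A·R^(2/3)·S^(1/2) = (1/0.032) × 13.86 × 1.062^(2/3) × 0.0056^(1/2) = 33.72 m³/s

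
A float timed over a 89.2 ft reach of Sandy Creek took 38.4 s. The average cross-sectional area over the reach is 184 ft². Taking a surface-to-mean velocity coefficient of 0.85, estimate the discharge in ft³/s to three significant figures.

363 ft³/s

v_surface = L / t̄ = 89.2 / 38.4 = 2.323 ft/s
v_mean = 0.85 × 2.323 = 1.974 ft/s
Q = A × v_mean = 184 × 1.974 = 363.3 ft³/s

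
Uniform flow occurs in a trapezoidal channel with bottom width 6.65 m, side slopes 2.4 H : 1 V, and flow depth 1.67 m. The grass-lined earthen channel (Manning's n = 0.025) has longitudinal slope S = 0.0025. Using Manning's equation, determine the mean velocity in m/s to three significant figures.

A = (b + z·y)·y = (6.65 + 2.4×1.67)×1.67 = 17.80 m²
P = b + 2y√(1+z²) = 6.65 + 2×1.67×√(1+2.4²) = 15.33 m
R = A/P = 17.80/15.33 = 1.161 m
Q = (1/n)·A·R^(2/3)·S^(1/2) = (1/0.025) × 17.80 × 1.161^(2/3) × 0.0025^(1/2) = 39.32 m³/s
V = Q/A = 39.32/17.80 = 2.209 m/s

2.21 m/s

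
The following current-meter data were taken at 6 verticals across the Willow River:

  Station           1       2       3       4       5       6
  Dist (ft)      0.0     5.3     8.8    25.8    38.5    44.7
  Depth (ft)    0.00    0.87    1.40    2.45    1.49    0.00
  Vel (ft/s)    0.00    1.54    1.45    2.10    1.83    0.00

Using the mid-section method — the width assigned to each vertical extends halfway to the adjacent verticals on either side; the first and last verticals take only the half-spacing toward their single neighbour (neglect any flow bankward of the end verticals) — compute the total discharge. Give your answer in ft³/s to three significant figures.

129 ft³/s

w_2 = (8.8 − 0.0)/2 = 4.4 ft; q_2 = 1.54 × 0.87 × 4.4 = 5.895 ft³/s
w_3 = (25.8 − 5.3)/2 = 10.25 ft; q_3 = 1.45 × 1.40 × 10.25 = 20.81 ft³/s
w_4 = (38.5 − 8.8)/2 = 14.85 ft; q_4 = 2.10 × 2.45 × 14.85 = 76.40 ft³/s
w_5 = (44.7 − 25.8)/2 = 9.45 ft; q_5 = 1.83 × 1.49 × 9.45 = 25.77 ft³/s
Stations 1, 6 contribute zero (depth or velocity is 0).
Q = Σ qᵢ = 128.9 ft³/s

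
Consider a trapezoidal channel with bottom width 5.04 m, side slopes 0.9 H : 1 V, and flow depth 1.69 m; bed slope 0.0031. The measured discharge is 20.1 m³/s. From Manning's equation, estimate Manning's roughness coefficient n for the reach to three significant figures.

0.0338

A = (b + z·y)·y = (5.04 + 0.9×1.69)×1.69 = 11.09 m²
P = b + 2y√(1+z²) = 5.04 + 2×1.69×√(1+0.9²) = 9.587 m
R = A/P = 11.09/9.587 = 1.157 m
n = (1/Q)·A·R^(2/3)·S^(1/2) = (1/20.1) × 11.09 × 1.102 × 0.05568 = 0.03384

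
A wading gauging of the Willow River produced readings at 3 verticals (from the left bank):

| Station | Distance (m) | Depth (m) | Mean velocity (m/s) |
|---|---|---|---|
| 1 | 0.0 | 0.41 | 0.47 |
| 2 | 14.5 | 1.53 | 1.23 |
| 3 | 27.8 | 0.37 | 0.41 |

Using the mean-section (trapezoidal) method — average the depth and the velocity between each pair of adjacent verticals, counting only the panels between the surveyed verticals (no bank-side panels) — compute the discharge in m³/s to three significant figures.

22.3 m³/s

Panel 1-2: Δb = 14.5 m, d̄ = (0.41+1.53)/2 = 0.97, v̄ = (0.47+1.23)/2 = 0.85 → q = 14.5×0.97×0.85 = 11.96 m³/s
Panel 2-3: Δb = 13.3 m, d̄ = (1.53+0.37)/2 = 0.95, v̄ = (1.23+0.41)/2 = 0.82 → q = 13.3×0.95×0.82 = 10.36 m³/s
Q = Σ q = 22.32 m³/s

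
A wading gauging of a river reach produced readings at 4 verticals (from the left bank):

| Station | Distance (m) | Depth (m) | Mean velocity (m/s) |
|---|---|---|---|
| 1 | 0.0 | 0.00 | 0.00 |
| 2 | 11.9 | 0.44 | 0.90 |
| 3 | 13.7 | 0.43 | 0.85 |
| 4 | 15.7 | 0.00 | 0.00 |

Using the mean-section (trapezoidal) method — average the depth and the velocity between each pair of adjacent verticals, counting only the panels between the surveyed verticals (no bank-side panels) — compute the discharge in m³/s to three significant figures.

Panel 1-2: Δb = 11.9 m, d̄ = (0.00+0.44)/2 = 0.22, v̄ = (0.00+0.90)/2 = 0.45 → q = 11.9×0.22×0.45 = 1.178 m³/s
Panel 2-3: Δb = 1.8 m, d̄ = (0.44+0.43)/2 = 0.435, v̄ = (0.90+0.85)/2 = 0.875 → q = 1.8×0.435×0.875 = 0.6851 m³/s
Panel 3-4: Δb = 2 m, d̄ = (0.43+0.00)/2 = 0.215, v̄ = (0.85+0.00)/2 = 0.425 → q = 2×0.215×0.425 = 0.1828 m³/s
Q = Σ q = 2.046 m³/s

2.05 m³/s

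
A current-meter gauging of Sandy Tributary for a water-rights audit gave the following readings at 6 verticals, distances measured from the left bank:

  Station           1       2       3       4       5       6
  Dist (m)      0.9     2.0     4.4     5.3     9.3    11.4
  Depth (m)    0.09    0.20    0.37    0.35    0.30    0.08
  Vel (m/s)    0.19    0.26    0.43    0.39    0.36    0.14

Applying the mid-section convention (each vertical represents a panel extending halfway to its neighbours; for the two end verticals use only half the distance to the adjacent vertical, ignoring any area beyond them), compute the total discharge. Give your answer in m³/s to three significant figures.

w_1 = (2.0 − 0.9)/2 = 0.55 m; q_1 = 0.19 × 0.09 × 0.55 = 0.009405 m³/s
w_2 = (4.4 − 0.9)/2 = 1.75 m; q_2 = 0.26 × 0.20 × 1.75 = 0.09100 m³/s
w_3 = (5.3 − 2.0)/2 = 1.65 m; q_3 = 0.43 × 0.37 × 1.65 = 0.2625 m³/s
w_4 = (9.3 − 4.4)/2 = 2.45 m; q_4 = 0.39 × 0.35 × 2.45 = 0.3344 m³/s
w_5 = (11.4 − 5.3)/2 = 3.05 m; q_5 = 0.36 × 0.30 × 3.05 = 0.3294 m³/s
w_6 = (11.4 − 9.3)/2 = 1.05 m; q_6 = 0.14 × 0.08 × 1.05 = 0.01176 m³/s
Q = Σ qᵢ = 1.039 m³/s

1.04 m³/s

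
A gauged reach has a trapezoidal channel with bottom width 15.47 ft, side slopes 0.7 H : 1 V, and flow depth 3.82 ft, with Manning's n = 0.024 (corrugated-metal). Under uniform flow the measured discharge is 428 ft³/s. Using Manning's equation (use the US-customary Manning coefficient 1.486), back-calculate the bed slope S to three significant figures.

A = (b + z·y)·y = (15.47 + 0.7×3.82)×3.82 = 69.31 ft²
P = b + 2y√(1+z²) = 15.47 + 2×3.82×√(1+0.7²) = 24.80 ft
R = A/P = 69.31/24.80 = 2.795 ft
S = (Q·n / (1.486·A·R^(2/3)))² = (428×0.024 / (1.486×69.31×1.984))² = 0.002526

0.00253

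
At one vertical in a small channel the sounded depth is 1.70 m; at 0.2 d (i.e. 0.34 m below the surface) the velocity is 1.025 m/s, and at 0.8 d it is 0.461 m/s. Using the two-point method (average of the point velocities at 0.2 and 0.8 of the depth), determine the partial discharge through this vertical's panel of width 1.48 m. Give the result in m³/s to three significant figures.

v̄ = (1.025 + 0.461) / 2 = 0.7430 m/s
q = v̄ × d × w = 0.7430 × 1.70 × 1.48 = 1.869 m³/s

1.87 m³/s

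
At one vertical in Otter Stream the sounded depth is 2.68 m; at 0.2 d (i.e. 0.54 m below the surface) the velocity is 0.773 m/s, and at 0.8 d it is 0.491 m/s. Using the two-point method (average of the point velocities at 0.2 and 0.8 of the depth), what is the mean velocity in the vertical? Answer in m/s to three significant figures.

v̄ = (0.773 + 0.491) / 2 = 0.6320 m/s

0.632 m/s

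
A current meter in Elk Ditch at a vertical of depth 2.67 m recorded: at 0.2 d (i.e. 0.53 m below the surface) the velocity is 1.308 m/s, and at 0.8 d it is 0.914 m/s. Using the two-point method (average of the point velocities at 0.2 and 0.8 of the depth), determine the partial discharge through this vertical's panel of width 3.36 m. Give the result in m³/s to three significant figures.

v̄ = (1.308 + 0.914) / 2 = 1.111 m/s
q = v̄ × d × w = 1.111 × 2.67 × 3.36 = 9.967 m³/s

9.97 m³/s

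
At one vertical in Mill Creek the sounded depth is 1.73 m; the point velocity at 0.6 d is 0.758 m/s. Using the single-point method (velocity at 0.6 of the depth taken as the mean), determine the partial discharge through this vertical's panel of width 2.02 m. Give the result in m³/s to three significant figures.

v̄ = v₀.₆ = 0.758 m/s
q = v̄ × d × w = 0.7580 × 1.73 × 2.02 = 2.649 m³/s

2.65 m³/s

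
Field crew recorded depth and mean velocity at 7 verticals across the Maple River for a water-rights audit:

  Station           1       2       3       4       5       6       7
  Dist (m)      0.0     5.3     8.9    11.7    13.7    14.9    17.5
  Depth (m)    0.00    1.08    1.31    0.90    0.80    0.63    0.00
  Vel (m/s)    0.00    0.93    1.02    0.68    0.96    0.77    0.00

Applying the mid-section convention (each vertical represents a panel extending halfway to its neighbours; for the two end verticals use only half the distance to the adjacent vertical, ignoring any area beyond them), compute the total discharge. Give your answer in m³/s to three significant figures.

w_2 = (8.9 − 0.0)/2 = 4.45 m; q_2 = 0.93 × 1.08 × 4.45 = 4.470 m³/s
w_3 = (11.7 − 5.3)/2 = 3.2 m; q_3 = 1.02 × 1.31 × 3.2 = 4.276 m³/s
w_4 = (13.7 − 8.9)/2 = 2.4 m; q_4 = 0.68 × 0.90 × 2.4 = 1.469 m³/s
w_5 = (14.9 − 11.7)/2 = 1.6 m; q_5 = 0.96 × 0.80 × 1.6 = 1.229 m³/s
w_6 = (17.5 − 13.7)/2 = 1.9 m; q_6 = 0.77 × 0.63 × 1.9 = 0.9217 m³/s
Stations 1, 7 contribute zero (depth or velocity is 0).
Q = Σ qᵢ = 12.36 m³/s

12.4 m³/s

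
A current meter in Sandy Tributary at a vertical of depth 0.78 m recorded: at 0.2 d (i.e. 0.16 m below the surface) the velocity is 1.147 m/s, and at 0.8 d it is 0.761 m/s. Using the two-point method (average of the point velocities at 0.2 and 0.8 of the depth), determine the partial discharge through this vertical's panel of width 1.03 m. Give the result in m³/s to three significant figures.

0.766 m³/s

v̄ = (1.147 + 0.761) / 2 = 0.9540 m/s
q = v̄ × d × w = 0.9540 × 0.78 × 1.03 = 0.7664 m³/s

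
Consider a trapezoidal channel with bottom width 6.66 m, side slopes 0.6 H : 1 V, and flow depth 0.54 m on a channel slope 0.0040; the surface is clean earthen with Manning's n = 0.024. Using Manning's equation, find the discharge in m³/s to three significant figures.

A = (b + z·y)·y = (6.66 + 0.6×0.54)×0.54 = 3.771 m²
P = b + 2y√(1+z²) = 6.66 + 2×0.54×√(1+0.6²) = 7.919 m
R = A/P = 3.771/7.919 = 0.4762 m
Q = (1/n)·A·R^(2/3)·S^(1/2) = (1/0.024) × 3.771 × 0.4762^(2/3) × 0.0040^(1/2) = 6.061 m³/s

6.06 m³/s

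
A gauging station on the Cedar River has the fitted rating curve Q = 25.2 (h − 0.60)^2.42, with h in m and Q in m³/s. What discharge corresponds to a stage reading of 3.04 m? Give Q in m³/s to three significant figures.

Q = 25.2 × (3.04 − 0.60)^2.42 = 25.2 × 2.44^2.42 = 218.2 m³/s

218 m³/s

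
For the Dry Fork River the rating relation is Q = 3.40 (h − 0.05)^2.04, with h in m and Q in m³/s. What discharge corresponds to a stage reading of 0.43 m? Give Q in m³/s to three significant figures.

Q = 3.40 × (0.43 − 0.05)^2.04 = 3.40 × 0.38^2.04 = 0.4723 m³/s

0.472 m³/s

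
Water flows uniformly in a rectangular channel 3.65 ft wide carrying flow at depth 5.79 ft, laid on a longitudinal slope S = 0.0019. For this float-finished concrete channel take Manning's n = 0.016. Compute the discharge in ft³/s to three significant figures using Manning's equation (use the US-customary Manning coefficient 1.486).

A = b·y = 3.65 × 5.79 = 21.13 ft²
P = b + 2y = 3.65 + 2×5.79 = 15.23 ft
R = A/P = 21.13/15.23 = 1.388 ft
Q = (1.486/n)·A·R^(2/3)·S^(1/2) = (1.486/0.016) × 21.13 × 1.388^(2/3) × 0.0019^(1/2) = 106.4 ft³/s

106 ft³/s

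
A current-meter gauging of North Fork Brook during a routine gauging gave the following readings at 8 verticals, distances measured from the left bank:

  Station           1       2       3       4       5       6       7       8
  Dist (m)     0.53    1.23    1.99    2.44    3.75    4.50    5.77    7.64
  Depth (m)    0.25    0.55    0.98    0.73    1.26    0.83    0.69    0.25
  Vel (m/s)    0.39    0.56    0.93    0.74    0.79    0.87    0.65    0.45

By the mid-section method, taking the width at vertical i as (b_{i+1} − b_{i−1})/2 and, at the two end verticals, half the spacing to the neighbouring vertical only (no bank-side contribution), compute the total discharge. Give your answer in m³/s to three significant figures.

3.85 m³/s

w_1 = (1.23 − 0.53)/2 = 0.35 m; q_1 = 0.39 × 0.25 × 0.35 = 0.03413 m³/s
w_2 = (1.99 − 0.53)/2 = 0.73 m; q_2 = 0.56 × 0.55 × 0.73 = 0.2248 m³/s
w_3 = (2.44 − 1.23)/2 = 0.605 m; q_3 = 0.93 × 0.98 × 0.605 = 0.5514 m³/s
w_4 = (3.75 − 1.99)/2 = 0.88 m; q_4 = 0.74 × 0.73 × 0.88 = 0.4754 m³/s
w_5 = (4.50 − 2.44)/2 = 1.03 m; q_5 = 0.79 × 1.26 × 1.03 = 1.025 m³/s
w_6 = (5.77 − 3.75)/2 = 1.01 m; q_6 = 0.87 × 0.83 × 1.01 = 0.7293 m³/s
w_7 = (7.64 − 4.50)/2 = 1.57 m; q_7 = 0.65 × 0.69 × 1.57 = 0.7041 m³/s
w_8 = (7.64 − 5.77)/2 = 0.935 m; q_8 = 0.45 × 0.25 × 0.935 = 0.1052 m³/s
Q = Σ qᵢ = 3.850 m³/s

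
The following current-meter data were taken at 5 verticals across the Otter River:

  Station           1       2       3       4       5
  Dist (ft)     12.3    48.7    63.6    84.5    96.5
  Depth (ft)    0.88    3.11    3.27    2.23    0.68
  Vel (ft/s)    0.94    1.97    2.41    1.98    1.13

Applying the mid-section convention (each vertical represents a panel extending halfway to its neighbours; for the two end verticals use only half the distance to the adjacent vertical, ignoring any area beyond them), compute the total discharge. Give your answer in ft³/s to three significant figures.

w_1 = (48.7 − 12.3)/2 = 18.2 ft; q_1 = 0.94 × 0.88 × 18.2 = 15.06 ft³/s
w_2 = (63.6 − 12.3)/2 = 25.65 ft; q_2 = 1.97 × 3.11 × 25.65 = 157.1 ft³/s
w_3 = (84.5 − 48.7)/2 = 17.9 ft; q_3 = 2.41 × 3.27 × 17.9 = 141.1 ft³/s
w_4 = (96.5 − 63.6)/2 = 16.45 ft; q_4 = 1.98 × 2.23 × 16.45 = 72.63 ft³/s
w_5 = (96.5 − 84.5)/2 = 6 ft; q_5 = 1.13 × 0.68 × 6 = 4.610 ft³/s
Q = Σ qᵢ = 390.5 ft³/s

391 ft³/s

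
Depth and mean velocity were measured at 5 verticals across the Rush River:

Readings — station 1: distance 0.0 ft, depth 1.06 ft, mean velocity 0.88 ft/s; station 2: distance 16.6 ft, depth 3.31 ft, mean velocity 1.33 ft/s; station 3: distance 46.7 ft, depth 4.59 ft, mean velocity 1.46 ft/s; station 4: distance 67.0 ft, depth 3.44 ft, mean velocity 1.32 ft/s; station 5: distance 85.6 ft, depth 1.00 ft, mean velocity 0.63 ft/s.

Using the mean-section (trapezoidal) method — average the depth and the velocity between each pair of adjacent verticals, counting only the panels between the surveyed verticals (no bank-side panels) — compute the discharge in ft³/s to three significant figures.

Panel 1-2: Δb = 16.6 ft, d̄ = (1.06+3.31)/2 = 2.185, v̄ = (0.88+1.33)/2 = 1.105 → q = 16.6×2.185×1.105 = 40.08 ft³/s
Panel 2-3: Δb = 30.1 ft, d̄ = (3.31+4.59)/2 = 3.95, v̄ = (1.33+1.46)/2 = 1.395 → q = 30.1×3.95×1.395 = 165.9 ft³/s
Panel 3-4: Δb = 20.3 ft, d̄ = (4.59+3.44)/2 = 4.015, v̄ = (1.46+1.32)/2 = 1.39 → q = 20.3×4.015×1.39 = 113.3 ft³/s
Panel 4-5: Δb = 18.6 ft, d̄ = (3.44+1.00)/2 = 2.22, v̄ = (1.32+0.63)/2 = 0.975 → q = 18.6×2.22×0.975 = 40.26 ft³/s
Q = Σ q = 359.5 ft³/s

359 ft³/s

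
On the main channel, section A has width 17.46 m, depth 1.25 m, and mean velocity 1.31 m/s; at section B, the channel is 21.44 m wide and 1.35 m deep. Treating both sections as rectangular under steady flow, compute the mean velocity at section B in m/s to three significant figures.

0.988 m/s

Q = A₁V₁ = (17.46×1.25) × 1.31 = 28.59 m³/s
A₂ = 21.44 × 1.35 = 28.94 m²
V₂ = Q/A₂ = 28.59/28.94 = 0.9878 m/s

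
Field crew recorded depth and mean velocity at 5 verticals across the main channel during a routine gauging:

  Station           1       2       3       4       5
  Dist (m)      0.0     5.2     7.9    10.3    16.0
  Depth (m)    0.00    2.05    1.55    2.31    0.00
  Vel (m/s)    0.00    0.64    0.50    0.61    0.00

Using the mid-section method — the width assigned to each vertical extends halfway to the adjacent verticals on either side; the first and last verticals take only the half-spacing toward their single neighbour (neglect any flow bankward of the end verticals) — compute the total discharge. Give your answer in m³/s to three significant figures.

w_2 = (7.9 − 0.0)/2 = 3.95 m; q_2 = 0.64 × 2.05 × 3.95 = 5.182 m³/s
w_3 = (10.3 − 5.2)/2 = 2.55 m; q_3 = 0.50 × 1.55 × 2.55 = 1.976 m³/s
w_4 = (16.0 − 7.9)/2 = 4.05 m; q_4 = 0.61 × 2.31 × 4.05 = 5.707 m³/s
Stations 1, 5 contribute zero (depth or velocity is 0).
Q = Σ qᵢ = 12.87 m³/s

12.9 m³/s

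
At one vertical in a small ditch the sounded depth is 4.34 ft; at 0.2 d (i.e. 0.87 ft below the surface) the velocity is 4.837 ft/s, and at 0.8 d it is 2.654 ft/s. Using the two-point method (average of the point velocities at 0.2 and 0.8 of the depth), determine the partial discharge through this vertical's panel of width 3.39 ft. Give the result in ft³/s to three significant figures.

55.1 ft³/s

v̄ = (4.837 + 2.654) / 2 = 3.746 ft/s
q = v̄ × d × w = 3.746 × 4.34 × 3.39 = 55.11 ft³/s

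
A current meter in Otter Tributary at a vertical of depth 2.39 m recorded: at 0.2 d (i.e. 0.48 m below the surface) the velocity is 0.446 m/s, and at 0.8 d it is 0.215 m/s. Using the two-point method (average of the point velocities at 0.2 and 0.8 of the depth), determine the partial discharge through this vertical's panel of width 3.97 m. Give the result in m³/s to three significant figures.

v̄ = (0.446 + 0.215) / 2 = 0.3305 m/s
q = v̄ × d × w = 0.3305 × 2.39 × 3.97 = 3.136 m³/s

3.14 m³/s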